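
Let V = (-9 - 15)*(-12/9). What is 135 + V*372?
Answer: 12039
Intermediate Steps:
V = 32 (V = -(-288)/9 = -24*(-4/3) = 32)
135 + V*372 = 135 + 32*372 = 135 + 11904 = 12039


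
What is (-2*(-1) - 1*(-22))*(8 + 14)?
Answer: 528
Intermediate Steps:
(-2*(-1) - 1*(-22))*(8 + 14) = (2 + 22)*22 = 24*22 = 528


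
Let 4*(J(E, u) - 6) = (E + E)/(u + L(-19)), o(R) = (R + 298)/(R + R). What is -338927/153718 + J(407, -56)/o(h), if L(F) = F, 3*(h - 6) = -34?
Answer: -11765435267/5061165150 ≈ -2.3246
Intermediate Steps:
h = -16/3 (h = 6 + (⅓)*(-34) = 6 - 34/3 = -16/3 ≈ -5.3333)
o(R) = (298 + R)/(2*R) (o(R) = (298 + R)/((2*R)) = (298 + R)*(1/(2*R)) = (298 + R)/(2*R))
J(E, u) = 6 + E/(2*(-19 + u)) (J(E, u) = 6 + ((E + E)/(u - 19))/4 = 6 + ((2*E)/(-19 + u))/4 = 6 + (2*E/(-19 + u))/4 = 6 + E/(2*(-19 + u)))
-338927/153718 + J(407, -56)/o(h) = -338927/153718 + ((-228 + 407 + 12*(-56))/(2*(-19 - 56)))/(((298 - 16/3)/(2*(-16/3)))) = -338927*1/153718 + ((½)*(-228 + 407 - 672)/(-75))/(((½)*(-3/16)*(878/3))) = -338927/153718 + ((½)*(-1/75)*(-493))/(-439/16) = -338927/153718 + (493/150)*(-16/439) = -338927/153718 - 3944/32925 = -11765435267/5061165150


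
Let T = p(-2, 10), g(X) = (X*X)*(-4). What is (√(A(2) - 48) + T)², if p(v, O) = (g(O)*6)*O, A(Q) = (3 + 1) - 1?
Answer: 575999955 - 144000*I*√5 ≈ 5.76e+8 - 3.2199e+5*I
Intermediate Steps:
A(Q) = 3 (A(Q) = 4 - 1 = 3)
g(X) = -4*X² (g(X) = X²*(-4) = -4*X²)
p(v, O) = -24*O³ (p(v, O) = (-4*O²*6)*O = (-24*O²)*O = -24*O³)
T = -24000 (T = -24*10³ = -24*1000 = -24000)
(√(A(2) - 48) + T)² = (√(3 - 48) - 24000)² = (√(-45) - 24000)² = (3*I*√5 - 24000)² = (-24000 + 3*I*√5)²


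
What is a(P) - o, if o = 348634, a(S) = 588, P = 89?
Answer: -348046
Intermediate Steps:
a(P) - o = 588 - 1*348634 = 588 - 348634 = -348046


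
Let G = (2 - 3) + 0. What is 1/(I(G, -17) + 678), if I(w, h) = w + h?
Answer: 1/660 ≈ 0.0015152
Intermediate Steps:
G = -1 (G = -1 + 0 = -1)
I(w, h) = h + w
1/(I(G, -17) + 678) = 1/((-17 - 1) + 678) = 1/(-18 + 678) = 1/660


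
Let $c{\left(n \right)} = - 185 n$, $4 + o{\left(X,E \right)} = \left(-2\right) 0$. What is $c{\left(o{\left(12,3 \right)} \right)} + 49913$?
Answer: $50653$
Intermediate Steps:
$o{\left(X,E \right)} = -4$ ($o{\left(X,E \right)} = -4 - 0 = -4 + 0 = -4$)
$c{\left(o{\left(12,3 \right)} \right)} + 49913 = \left(-185\right) \left(-4\right) + 49913 = 740 + 49913 = 50653$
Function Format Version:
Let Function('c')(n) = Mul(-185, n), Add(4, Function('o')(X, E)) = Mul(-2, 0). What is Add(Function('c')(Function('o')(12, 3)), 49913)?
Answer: 50653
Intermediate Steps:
Function('o')(X, E) = -4 (Function('o')(X, E) = Add(-4, Mul(-2, 0)) = Add(-4, 0) = -4)
Add(Function('c')(Function('o')(12, 3)), 49913) = Add(Mul(-185, -4), 49913) = Add(740, 49913) = 50653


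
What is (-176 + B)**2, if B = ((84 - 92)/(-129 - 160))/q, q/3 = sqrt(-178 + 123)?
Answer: 1280637515456/41342895 + 256*I*sqrt(55)/4335 ≈ 30976.0 + 0.43796*I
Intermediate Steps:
q = 3*I*sqrt(55) (q = 3*sqrt(-178 + 123) = 3*sqrt(-55) = 3*(I*sqrt(55)) = 3*I*sqrt(55) ≈ 22.249*I)
B = -8*I*sqrt(55)/47685 (B = ((84 - 92)/(-129 - 160))/((3*I*sqrt(55))) = (-8/(-289))*(-I*sqrt(55)/165) = (-8*(-1/289))*(-I*sqrt(55)/165) = 8*(-I*sqrt(55)/165)/289 = -8*I*sqrt(55)/47685 ≈ -0.0012442*I)
(-176 + B)**2 = (-176 - 8*I*sqrt(55)/47685)**2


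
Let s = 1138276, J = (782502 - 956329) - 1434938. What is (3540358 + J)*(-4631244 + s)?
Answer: -6746992538024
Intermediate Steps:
J = -1608765 (J = -173827 - 1434938 = -1608765)
(3540358 + J)*(-4631244 + s) = (3540358 - 1608765)*(-4631244 + 1138276) = 1931593*(-3492968) = -6746992538024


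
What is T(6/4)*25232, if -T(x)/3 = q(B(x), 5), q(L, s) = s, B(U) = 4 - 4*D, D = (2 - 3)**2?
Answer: -378480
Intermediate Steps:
D = 1 (D = (-1)**2 = 1)
B(U) = 0 (B(U) = 4 - 4*1 = 4 - 4 = 0)
T(x) = -15 (T(x) = -3*5 = -15)
T(6/4)*25232 = -15*25232 = -378480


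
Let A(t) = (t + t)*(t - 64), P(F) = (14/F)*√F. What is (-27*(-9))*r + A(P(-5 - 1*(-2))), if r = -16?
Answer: -12056/3 + 1792*I*√3/3 ≈ -4018.7 + 1034.6*I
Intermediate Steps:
P(F) = 14/√F
A(t) = 2*t*(-64 + t) (A(t) = (2*t)*(-64 + t) = 2*t*(-64 + t))
(-27*(-9))*r + A(P(-5 - 1*(-2))) = -27*(-9)*(-16) + 2*(14/√(-5 - 1*(-2)))*(-64 + 14/√(-5 - 1*(-2))) = 243*(-16) + 2*(14/√(-5 + 2))*(-64 + 14/√(-5 + 2)) = -3888 + 2*(14/√(-3))*(-64 + 14/√(-3)) = -3888 + 2*(14*(-I*√3/3))*(-64 + 14*(-I*√3/3)) = -3888 + 2*(-14*I*√3/3)*(-64 - 14*I*√3/3) = -3888 - 28*I*√3*(-64 - 14*I*√3/3)/3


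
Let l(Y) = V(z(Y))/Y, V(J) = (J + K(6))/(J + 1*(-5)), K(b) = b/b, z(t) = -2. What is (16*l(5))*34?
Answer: 544/35 ≈ 15.543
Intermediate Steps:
K(b) = 1
V(J) = (1 + J)/(-5 + J) (V(J) = (J + 1)/(J + 1*(-5)) = (1 + J)/(J - 5) = (1 + J)/(-5 + J))
l(Y) = 1/(7*Y) (l(Y) = ((1 - 2)/(-5 - 2))/Y = (-1/(-7))/Y = (-1/7*(-1))/Y = 1/(7*Y))
(16*l(5))*34 = (16*((1/7)/5))*34 = (16*((1/7)*(1/5)))*34 = (16*(1/35))*34 = (16/35)*34 = 544/35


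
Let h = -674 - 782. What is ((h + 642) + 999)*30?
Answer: 5550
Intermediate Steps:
h = -1456
((h + 642) + 999)*30 = ((-1456 + 642) + 999)*30 = (-814 + 999)*30 = 185*30 = 5550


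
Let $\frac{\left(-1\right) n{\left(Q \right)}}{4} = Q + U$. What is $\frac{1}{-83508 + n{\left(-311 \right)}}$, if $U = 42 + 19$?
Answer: $- \frac{1}{82508} \approx -1.212 \cdot 10^{-5}$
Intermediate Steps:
$U = 61$
$n{\left(Q \right)} = -244 - 4 Q$ ($n{\left(Q \right)} = - 4 \left(Q + 61\right) = - 4 \left(61 + Q\right) = -244 - 4 Q$)
$\frac{1}{-83508 + n{\left(-311 \right)}} = \frac{1}{-83508 - -1000} = \frac{1}{-83508 + \left(-244 + 1244\right)} = \frac{1}{-83508 + 1000} = \frac{1}{-82508} = - \frac{1}{82508}$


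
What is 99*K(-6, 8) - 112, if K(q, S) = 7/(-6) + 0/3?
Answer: -455/2 ≈ -227.50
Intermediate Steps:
K(q, S) = -7/6 (K(q, S) = 7*(-⅙) + 0*(⅓) = -7/6 + 0 = -7/6)
99*K(-6, 8) - 112 = 99*(-7/6) - 112 = -231/2 - 112 = -455/2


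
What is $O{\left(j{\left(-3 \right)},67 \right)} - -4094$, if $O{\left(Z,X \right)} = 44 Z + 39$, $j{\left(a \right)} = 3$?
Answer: $4265$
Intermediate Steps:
$O{\left(Z,X \right)} = 39 + 44 Z$
$O{\left(j{\left(-3 \right)},67 \right)} - -4094 = \left(39 + 44 \cdot 3\right) - -4094 = \left(39 + 132\right) + 4094 = 171 + 4094 = 4265$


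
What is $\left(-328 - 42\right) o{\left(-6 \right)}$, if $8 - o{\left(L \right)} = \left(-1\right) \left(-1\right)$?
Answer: $-2590$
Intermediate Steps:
$o{\left(L \right)} = 7$ ($o{\left(L \right)} = 8 - \left(-1\right) \left(-1\right) = 8 - 1 = 7$)
$\left(-328 - 42\right) o{\left(-6 \right)} = \left(-328 - 42\right) 7 = \left(-370\right) 7 = -2590$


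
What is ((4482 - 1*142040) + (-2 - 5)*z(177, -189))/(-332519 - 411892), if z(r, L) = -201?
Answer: 136151/744411 ≈ 0.18290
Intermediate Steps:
((4482 - 1*142040) + (-2 - 5)*z(177, -189))/(-332519 - 411892) = ((4482 - 1*142040) + (-2 - 5)*(-201))/(-332519 - 411892) = ((4482 - 142040) - 7*(-201))/(-744411) = (-137558 + 1407)*(-1/744411) = -136151*(-1/744411) = 136151/744411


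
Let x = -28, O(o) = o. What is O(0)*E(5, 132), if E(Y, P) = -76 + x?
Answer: 0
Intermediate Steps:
E(Y, P) = -104 (E(Y, P) = -76 - 28 = -104)
O(0)*E(5, 132) = 0*(-104) = 0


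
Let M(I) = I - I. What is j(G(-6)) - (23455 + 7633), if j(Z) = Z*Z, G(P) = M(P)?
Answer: -31088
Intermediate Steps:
M(I) = 0
G(P) = 0
j(Z) = Z²
j(G(-6)) - (23455 + 7633) = 0² - (23455 + 7633) = 0 - 1*31088 = 0 - 31088 = -31088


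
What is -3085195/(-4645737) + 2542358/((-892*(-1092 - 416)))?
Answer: 613889749591/240351849432 ≈ 2.5541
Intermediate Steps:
-3085195/(-4645737) + 2542358/((-892*(-1092 - 416))) = -3085195*(-1/4645737) + 2542358/((-892*(-1508))) = 3085195/4645737 + 2542358/1345136 = 3085195/4645737 + 2542358*(1/1345136) = 3085195/4645737 + 97783/51736 = 613889749591/240351849432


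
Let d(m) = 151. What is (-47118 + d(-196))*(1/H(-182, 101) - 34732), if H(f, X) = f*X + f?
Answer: 30282670662983/18564 ≈ 1.6313e+9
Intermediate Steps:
H(f, X) = f + X*f (H(f, X) = X*f + f = f + X*f)
(-47118 + d(-196))*(1/H(-182, 101) - 34732) = (-47118 + 151)*(1/(-182*(1 + 101)) - 34732) = -46967*(1/(-182*102) - 34732) = -46967*(1/(-18564) - 34732) = -46967*(-1/18564 - 34732) = -46967*(-644764849/18564) = 30282670662983/18564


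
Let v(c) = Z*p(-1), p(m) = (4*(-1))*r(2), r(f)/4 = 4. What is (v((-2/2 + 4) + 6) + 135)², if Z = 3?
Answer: 3249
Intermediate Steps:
r(f) = 16 (r(f) = 4*4 = 16)
p(m) = -64 (p(m) = (4*(-1))*16 = -4*16 = -64)
v(c) = -192 (v(c) = 3*(-64) = -192)
(v((-2/2 + 4) + 6) + 135)² = (-192 + 135)² = (-57)² = 3249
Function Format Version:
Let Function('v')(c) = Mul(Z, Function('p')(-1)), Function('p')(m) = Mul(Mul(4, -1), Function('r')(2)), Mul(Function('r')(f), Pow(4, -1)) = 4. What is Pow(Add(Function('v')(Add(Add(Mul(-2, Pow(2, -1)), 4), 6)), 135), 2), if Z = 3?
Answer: 3249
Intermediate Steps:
Function('r')(f) = 16 (Function('r')(f) = Mul(4, 4) = 16)
Function('p')(m) = -64 (Function('p')(m) = Mul(Mul(4, -1), 16) = Mul(-4, 16) = -64)
Function('v')(c) = -192 (Function('v')(c) = Mul(3, -64) = -192)
Pow(Add(Function('v')(Add(Add(Mul(-2, Pow(2, -1)), 4), 6)), 135), 2) = Pow(Add(-192, 135), 2) = Pow(-57, 2) = 3249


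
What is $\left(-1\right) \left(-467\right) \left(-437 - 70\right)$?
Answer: $-236769$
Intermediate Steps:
$\left(-1\right) \left(-467\right) \left(-437 - 70\right) = 467 \left(-507\right) = -236769$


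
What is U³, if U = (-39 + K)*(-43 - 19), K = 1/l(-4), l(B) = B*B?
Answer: 7203593897297/512 ≈ 1.4070e+10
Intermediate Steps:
l(B) = B²
K = 1/16 (K = 1/((-4)²) = 1/16 ≈ 0.062500)
U = 19313/8 (U = (-39 + 1/16)*(-43 - 19) = -623/16*(-62) = 19313/8 ≈ 2414.1)
U³ = (19313/8)³ = 7203593897297/512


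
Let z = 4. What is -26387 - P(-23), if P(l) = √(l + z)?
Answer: -26387 - I*√19 ≈ -26387.0 - 4.3589*I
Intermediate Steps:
P(l) = √(4 + l) (P(l) = √(l + 4) = √(4 + l))
-26387 - P(-23) = -26387 - √(4 - 23) = -26387 - √(-19) = -26387 - I*√19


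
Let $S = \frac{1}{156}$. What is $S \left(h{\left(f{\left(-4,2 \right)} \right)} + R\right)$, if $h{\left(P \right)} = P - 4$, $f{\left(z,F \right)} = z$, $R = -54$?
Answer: $- \frac{31}{78} \approx -0.39744$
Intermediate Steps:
$h{\left(P \right)} = -4 + P$ ($h{\left(P \right)} = P - 4 = -4 + P$)
$S = \frac{1}{156} \approx 0.0064103$
$S \left(h{\left(f{\left(-4,2 \right)} \right)} + R\right) = \frac{\left(-4 - 4\right) - 54}{156} = \frac{-8 - 54}{156} = \frac{1}{156} \left(-62\right) = - \frac{31}{78}$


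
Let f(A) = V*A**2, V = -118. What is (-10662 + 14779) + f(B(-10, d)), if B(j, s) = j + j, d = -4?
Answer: -43083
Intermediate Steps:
B(j, s) = 2*j
f(A) = -118*A**2
(-10662 + 14779) + f(B(-10, d)) = (-10662 + 14779) - 118*(2*(-10))**2 = 4117 - 118*(-20)**2 = 4117 - 118*400 = 4117 - 47200 = -43083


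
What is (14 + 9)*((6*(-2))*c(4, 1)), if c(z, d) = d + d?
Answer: -552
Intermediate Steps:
c(z, d) = 2*d
(14 + 9)*((6*(-2))*c(4, 1)) = (14 + 9)*((6*(-2))*(2*1)) = 23*(-12*2) = 23*(-24) = -552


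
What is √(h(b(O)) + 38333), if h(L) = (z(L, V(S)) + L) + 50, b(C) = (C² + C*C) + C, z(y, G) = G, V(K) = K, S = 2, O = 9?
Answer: 18*√119 ≈ 196.36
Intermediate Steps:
b(C) = C + 2*C² (b(C) = (C² + C²) + C = 2*C² + C = C + 2*C²)
h(L) = 52 + L (h(L) = (2 + L) + 50 = 52 + L)
√(h(b(O)) + 38333) = √((52 + 9*(1 + 2*9)) + 38333) = √((52 + 9*(1 + 18)) + 38333) = √((52 + 9*19) + 38333) = √((52 + 171) + 38333) = √(223 + 38333) = √38556 = 18*√119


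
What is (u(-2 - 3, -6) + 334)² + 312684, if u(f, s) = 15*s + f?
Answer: 369805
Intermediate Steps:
u(f, s) = f + 15*s
(u(-2 - 3, -6) + 334)² + 312684 = (((-2 - 3) + 15*(-6)) + 334)² + 312684 = ((-5 - 90) + 334)² + 312684 = (-95 + 334)² + 312684 = 239² + 312684 = 57121 + 312684 = 369805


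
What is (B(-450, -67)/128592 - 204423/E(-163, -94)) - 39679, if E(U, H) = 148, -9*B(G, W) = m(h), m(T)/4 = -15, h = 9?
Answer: -36630124345/892107 ≈ -41060.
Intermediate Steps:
m(T) = -60 (m(T) = 4*(-15) = -60)
B(G, W) = 20/3 (B(G, W) = -1/9*(-60) = 20/3)
(B(-450, -67)/128592 - 204423/E(-163, -94)) - 39679 = ((20/3)/128592 - 204423/148) - 39679 = ((20/3)*(1/128592) - 204423*1/148) - 39679 = (5/96444 - 204423/148) - 39679 = -1232210692/892107 - 39679 = -36630124345/892107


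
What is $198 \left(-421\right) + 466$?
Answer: $-82892$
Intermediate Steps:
$198 \left(-421\right) + 466 = -83358 + 466 = -82892$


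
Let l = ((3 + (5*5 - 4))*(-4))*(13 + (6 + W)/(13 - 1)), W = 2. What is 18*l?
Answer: -23616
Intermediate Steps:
l = -1312 (l = ((3 + (5*5 - 4))*(-4))*(13 + (6 + 2)/(13 - 1)) = ((3 + (25 - 4))*(-4))*(13 + 8/12) = ((3 + 21)*(-4))*(13 + 8*(1/12)) = (24*(-4))*(13 + 2/3) = -96*41/3 = -1312)
18*l = 18*(-1312) = -23616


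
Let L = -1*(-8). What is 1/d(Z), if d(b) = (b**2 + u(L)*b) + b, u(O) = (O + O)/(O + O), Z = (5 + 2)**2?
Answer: 1/2499 ≈ 0.00040016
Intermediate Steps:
L = 8
Z = 49 (Z = 7**2 = 49)
u(O) = 1 (u(O) = (2*O)/((2*O)) = (2*O)*(1/(2*O)) = 1)
d(b) = b**2 + 2*b (d(b) = (b**2 + 1*b) + b = (b**2 + b) + b = (b + b**2) + b = b**2 + 2*b)
1/d(Z) = 1/(49*(2 + 49)) = 1/(49*51) = 1/2499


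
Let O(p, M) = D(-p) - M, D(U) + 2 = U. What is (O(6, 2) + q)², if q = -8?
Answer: 324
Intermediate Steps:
D(U) = -2 + U
O(p, M) = -2 - M - p (O(p, M) = (-2 - p) - M = -2 - M - p)
(O(6, 2) + q)² = ((-2 - 1*2 - 1*6) - 8)² = ((-2 - 2 - 6) - 8)² = (-10 - 8)² = (-18)² = 324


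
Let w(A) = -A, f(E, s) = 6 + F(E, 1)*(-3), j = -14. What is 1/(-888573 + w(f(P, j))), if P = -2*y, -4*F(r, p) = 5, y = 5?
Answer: -4/3554331 ≈ -1.1254e-6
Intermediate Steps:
F(r, p) = -5/4 (F(r, p) = -¼*5 = -5/4)
P = -10 (P = -2*5 = -10)
f(E, s) = 39/4 (f(E, s) = 6 - 5/4*(-3) = 6 + 15/4 = 39/4)
1/(-888573 + w(f(P, j))) = 1/(-888573 - 1*39/4) = 1/(-888573 - 39/4) = 1/(-3554331/4) = -4/3554331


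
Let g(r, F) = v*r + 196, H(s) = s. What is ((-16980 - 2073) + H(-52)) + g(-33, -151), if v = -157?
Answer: -13728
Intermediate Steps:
g(r, F) = 196 - 157*r (g(r, F) = -157*r + 196 = 196 - 157*r)
((-16980 - 2073) + H(-52)) + g(-33, -151) = ((-16980 - 2073) - 52) + (196 - 157*(-33)) = (-19053 - 52) + (196 + 5181) = -19105 + 5377 = -13728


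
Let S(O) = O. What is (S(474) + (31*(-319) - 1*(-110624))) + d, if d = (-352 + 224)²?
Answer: 117593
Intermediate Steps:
d = 16384 (d = (-128)² = 16384)
(S(474) + (31*(-319) - 1*(-110624))) + d = (474 + (31*(-319) - 1*(-110624))) + 16384 = (474 + (-9889 + 110624)) + 16384 = (474 + 100735) + 16384 = 101209 + 16384 = 117593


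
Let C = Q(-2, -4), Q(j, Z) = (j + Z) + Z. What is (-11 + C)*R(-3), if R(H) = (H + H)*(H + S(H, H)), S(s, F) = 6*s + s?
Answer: -3024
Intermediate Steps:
S(s, F) = 7*s
R(H) = 16*H² (R(H) = (H + H)*(H + 7*H) = (2*H)*(8*H) = 16*H²)
Q(j, Z) = j + 2*Z (Q(j, Z) = (Z + j) + Z = j + 2*Z)
C = -10 (C = -2 + 2*(-4) = -2 - 8 = -10)
(-11 + C)*R(-3) = (-11 - 10)*(16*(-3)²) = -336*9 = -21*144 = -3024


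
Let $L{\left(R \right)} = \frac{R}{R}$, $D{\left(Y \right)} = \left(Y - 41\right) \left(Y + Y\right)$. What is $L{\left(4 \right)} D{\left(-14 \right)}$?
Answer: $1540$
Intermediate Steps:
$D{\left(Y \right)} = 2 Y \left(-41 + Y\right)$ ($D{\left(Y \right)} = \left(-41 + Y\right) 2 Y = 2 Y \left(-41 + Y\right)$)
$L{\left(R \right)} = 1$
$L{\left(4 \right)} D{\left(-14 \right)} = 1 \cdot 2 \left(-14\right) \left(-41 - 14\right) = 1 \cdot 2 \left(-14\right) \left(-55\right) = 1 \cdot 1540 = 1540$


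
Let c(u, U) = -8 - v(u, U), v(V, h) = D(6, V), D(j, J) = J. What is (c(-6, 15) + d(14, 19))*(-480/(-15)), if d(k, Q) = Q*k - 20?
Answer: 7808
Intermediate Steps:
v(V, h) = V
d(k, Q) = -20 + Q*k
c(u, U) = -8 - u
(c(-6, 15) + d(14, 19))*(-480/(-15)) = ((-8 - 1*(-6)) + (-20 + 19*14))*(-480/(-15)) = ((-8 + 6) + (-20 + 266))*(-480*(-1/15)) = (-2 + 246)*32 = 244*32 = 7808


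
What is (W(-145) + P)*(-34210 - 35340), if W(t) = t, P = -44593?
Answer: 3111527900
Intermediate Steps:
(W(-145) + P)*(-34210 - 35340) = (-145 - 44593)*(-34210 - 35340) = -44738*(-69550) = 3111527900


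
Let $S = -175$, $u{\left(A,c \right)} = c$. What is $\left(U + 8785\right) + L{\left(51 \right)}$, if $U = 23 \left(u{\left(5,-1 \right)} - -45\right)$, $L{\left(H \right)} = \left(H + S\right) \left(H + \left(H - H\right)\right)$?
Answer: $3473$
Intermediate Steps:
$L{\left(H \right)} = H \left(-175 + H\right)$ ($L{\left(H \right)} = \left(H - 175\right) \left(H + \left(H - H\right)\right) = \left(-175 + H\right) \left(H + 0\right) = \left(-175 + H\right) H = H \left(-175 + H\right)$)
$U = 1012$ ($U = 23 \left(-1 - -45\right) = 23 \left(-1 + 45\right) = 23 \cdot 44 = 1012$)
$\left(U + 8785\right) + L{\left(51 \right)} = \left(1012 + 8785\right) + 51 \left(-175 + 51\right) = 9797 + 51 \left(-124\right) = 9797 - 6324 = 3473$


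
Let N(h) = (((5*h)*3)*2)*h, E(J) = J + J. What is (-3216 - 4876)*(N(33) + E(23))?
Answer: -264737872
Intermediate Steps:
E(J) = 2*J
N(h) = 30*h² (N(h) = ((15*h)*2)*h = (30*h)*h = 30*h²)
(-3216 - 4876)*(N(33) + E(23)) = (-3216 - 4876)*(30*33² + 2*23) = -8092*(30*1089 + 46) = -8092*(32670 + 46) = -8092*32716 = -264737872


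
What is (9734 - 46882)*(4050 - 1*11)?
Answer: -150040772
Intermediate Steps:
(9734 - 46882)*(4050 - 1*11) = -37148*(4050 - 11) = -37148*4039 = -150040772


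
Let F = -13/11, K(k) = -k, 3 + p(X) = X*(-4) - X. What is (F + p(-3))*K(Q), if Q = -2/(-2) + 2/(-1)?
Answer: 119/11 ≈ 10.818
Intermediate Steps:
p(X) = -3 - 5*X (p(X) = -3 + (X*(-4) - X) = -3 + (-4*X - X) = -3 - 5*X)
Q = -1 (Q = -2*(-½) + 2*(-1) = 1 - 2 = -1)
F = -13/11 (F = -13*1/11 = -13/11 ≈ -1.1818)
(F + p(-3))*K(Q) = (-13/11 + (-3 - 5*(-3)))*(-1*(-1)) = (-13/11 + (-3 + 15))*1 = (-13/11 + 12)*1 = (119/11)*1 = 119/11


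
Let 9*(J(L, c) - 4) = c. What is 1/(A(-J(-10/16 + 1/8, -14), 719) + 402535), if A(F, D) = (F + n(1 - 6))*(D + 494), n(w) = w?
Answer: 9/3541544 ≈ 2.5413e-6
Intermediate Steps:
J(L, c) = 4 + c/9
A(F, D) = (-5 + F)*(494 + D) (A(F, D) = (F + (1 - 6))*(D + 494) = (F - 5)*(494 + D) = (-5 + F)*(494 + D))
1/(A(-J(-10/16 + 1/8, -14), 719) + 402535) = 1/((-2470 - 5*719 + 494*(-(4 + (1/9)*(-14))) + 719*(-(4 + (1/9)*(-14)))) + 402535) = 1/((-2470 - 3595 + 494*(-(4 - 14/9)) + 719*(-(4 - 14/9))) + 402535) = 1/((-2470 - 3595 + 494*(-1*22/9) + 719*(-1*22/9)) + 402535) = 1/((-2470 - 3595 + 494*(-22/9) + 719*(-22/9)) + 402535) = 1/((-2470 - 3595 - 10868/9 - 15818/9) + 402535) = 1/(-81271/9 + 402535) = 1/(3541544/9) = 9/3541544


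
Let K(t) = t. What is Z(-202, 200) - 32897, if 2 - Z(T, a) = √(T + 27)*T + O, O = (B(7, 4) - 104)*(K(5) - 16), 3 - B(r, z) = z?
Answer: -34050 + 1010*I*√7 ≈ -34050.0 + 2672.2*I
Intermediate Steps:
B(r, z) = 3 - z
O = 1155 (O = ((3 - 1*4) - 104)*(5 - 16) = ((3 - 4) - 104)*(-11) = (-1 - 104)*(-11) = -105*(-11) = 1155)
Z(T, a) = -1153 - T*√(27 + T) (Z(T, a) = 2 - (√(T + 27)*T + 1155) = 2 - (√(27 + T)*T + 1155) = 2 - (T*√(27 + T) + 1155) = 2 - (1155 + T*√(27 + T)) = 2 + (-1155 - T*√(27 + T)) = -1153 - T*√(27 + T))
Z(-202, 200) - 32897 = (-1153 - 1*(-202)*√(27 - 202)) - 32897 = (-1153 - 1*(-202)*√(-175)) - 32897 = (-1153 - 1*(-202)*5*I*√7) - 32897 = (-1153 + 1010*I*√7) - 32897 = -34050 + 1010*I*√7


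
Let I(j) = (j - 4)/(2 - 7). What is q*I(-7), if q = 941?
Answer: 10351/5 ≈ 2070.2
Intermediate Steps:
I(j) = ⅘ - j/5 (I(j) = (-4 + j)/(-5) = (-4 + j)*(-⅕) = ⅘ - j/5)
q*I(-7) = 941*(⅘ - ⅕*(-7)) = 941*(⅘ + 7/5) = 941*(11/5) = 10351/5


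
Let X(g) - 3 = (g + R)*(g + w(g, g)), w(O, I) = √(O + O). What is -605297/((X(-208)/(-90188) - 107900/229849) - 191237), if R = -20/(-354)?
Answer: 39958324928727015979307309018239468/12624460565424269863115272505661863 + 25051465650172878154142049376*I*√26/164117987350515508220498542573604219 ≈ 3.1651 + 7.7833e-7*I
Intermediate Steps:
w(O, I) = √2*√O (w(O, I) = √(2*O) = √2*√O)
R = 10/177 (R = -20*(-1/354) = 10/177 ≈ 0.056497)
X(g) = 3 + (10/177 + g)*(g + √2*√g) (X(g) = 3 + (g + 10/177)*(g + √2*√g) = 3 + (10/177 + g)*(g + √2*√g))
-605297/((X(-208)/(-90188) - 107900/229849) - 191237) = -605297/(((3 + (-208)² + (10/177)*(-208) + √2*(-208)^(3/2) + 10*√2*√(-208)/177)/(-90188) - 107900/229849) - 191237) = -605297/(((3 + 43264 - 2080/177 + √2*(-832*I*√13) + 10*√2*(4*I*√13)/177)*(-1/90188) - 107900*1/229849) - 191237) = -605297/(((3 + 43264 - 2080/177 - 832*I*√26 + 40*I*√26/177)*(-1/90188) - 107900/229849) - 191237) = -605297/(((7656179/177 - 147224*I*√26/177)*(-1/90188) - 107900/229849) - 191237) = -605297/(((-7656179/15963276 + 5258*I*√26/570117) - 107900/229849) - 191237) = -605297/((-3482202567371/3669143025324 + 5258*I*√26/570117) - 191237) = -605297/(-701679386936453159/3669143025324 + 5258*I*√26/570117)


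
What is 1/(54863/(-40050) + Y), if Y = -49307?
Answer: -40050/1974800213 ≈ -2.0281e-5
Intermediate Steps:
1/(54863/(-40050) + Y) = 1/(54863/(-40050) - 49307) = 1/(54863*(-1/40050) - 49307) = 1/(-54863/40050 - 49307) = 1/(-1974800213/40050) = -40050/1974800213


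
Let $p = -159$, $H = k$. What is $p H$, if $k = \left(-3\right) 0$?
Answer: $0$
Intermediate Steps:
$k = 0$
$H = 0$
$p H = \left(-159\right) 0 = 0$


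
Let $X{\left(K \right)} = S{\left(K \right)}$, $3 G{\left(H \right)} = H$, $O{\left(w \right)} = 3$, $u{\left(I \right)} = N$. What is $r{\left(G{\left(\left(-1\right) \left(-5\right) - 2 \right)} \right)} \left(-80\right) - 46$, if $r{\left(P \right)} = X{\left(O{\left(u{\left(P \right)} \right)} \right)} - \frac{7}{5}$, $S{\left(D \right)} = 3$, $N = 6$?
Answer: $-174$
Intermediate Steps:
$u{\left(I \right)} = 6$
$G{\left(H \right)} = \frac{H}{3}$
$X{\left(K \right)} = 3$
$r{\left(P \right)} = \frac{8}{5}$ ($r{\left(P \right)} = 3 - \frac{7}{5} = \frac{8}{5}$)
$r{\left(G{\left(\left(-1\right) \left(-5\right) - 2 \right)} \right)} \left(-80\right) - 46 = \frac{8}{5} \left(-80\right) - 46 = -128 - 46 = -174$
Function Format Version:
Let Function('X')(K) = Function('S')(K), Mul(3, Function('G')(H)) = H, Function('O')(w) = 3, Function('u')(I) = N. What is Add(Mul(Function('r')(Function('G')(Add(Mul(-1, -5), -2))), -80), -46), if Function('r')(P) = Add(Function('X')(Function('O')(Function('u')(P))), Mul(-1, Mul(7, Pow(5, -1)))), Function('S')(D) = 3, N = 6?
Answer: -174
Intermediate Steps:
Function('u')(I) = 6
Function('G')(H) = Mul(Rational(1, 3), H)
Function('X')(K) = 3
Function('r')(P) = Rational(8, 5) (Function('r')(P) = Add(3, Mul(-1, Mul(7, Pow(5, -1)))) = Add(3, Mul(-1, Mul(7, Rational(1, 5)))) = Add(3, Mul(-1, Rational(7, 5))) = Add(3, Rational(-7, 5)) = Rational(8, 5))
Add(Mul(Function('r')(Function('G')(Add(Mul(-1, -5), -2))), -80), -46) = Add(Mul(Rational(8, 5), -80), -46) = Add(-128, -46) = -174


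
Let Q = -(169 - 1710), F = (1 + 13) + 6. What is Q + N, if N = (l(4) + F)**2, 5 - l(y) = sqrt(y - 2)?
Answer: 2168 - 50*sqrt(2) ≈ 2097.3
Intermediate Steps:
l(y) = 5 - sqrt(-2 + y) (l(y) = 5 - sqrt(y - 2) = 5 - sqrt(-2 + y))
F = 20 (F = 14 + 6 = 20)
N = (25 - sqrt(2))**2 (N = ((5 - sqrt(-2 + 4)) + 20)**2 = ((5 - sqrt(2)) + 20)**2 = (25 - sqrt(2))**2 ≈ 556.29)
Q = 1541 (Q = -1*(-1541) = 1541)
Q + N = 1541 + (25 - sqrt(2))**2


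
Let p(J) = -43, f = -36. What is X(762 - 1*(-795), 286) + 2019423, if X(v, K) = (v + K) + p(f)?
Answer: 2021223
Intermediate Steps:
X(v, K) = -43 + K + v (X(v, K) = (v + K) - 43 = (K + v) - 43 = -43 + K + v)
X(762 - 1*(-795), 286) + 2019423 = (-43 + 286 + (762 - 1*(-795))) + 2019423 = (-43 + 286 + (762 + 795)) + 2019423 = (-43 + 286 + 1557) + 2019423 = 1800 + 2019423 = 2021223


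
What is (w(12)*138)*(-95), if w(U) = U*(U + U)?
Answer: -3775680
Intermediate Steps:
w(U) = 2*U² (w(U) = U*(2*U) = 2*U²)
(w(12)*138)*(-95) = ((2*12²)*138)*(-95) = ((2*144)*138)*(-95) = (288*138)*(-95) = 39744*(-95) = -3775680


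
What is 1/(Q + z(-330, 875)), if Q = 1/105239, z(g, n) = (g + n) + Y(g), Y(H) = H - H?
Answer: 105239/57355256 ≈ 0.0018349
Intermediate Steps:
Y(H) = 0
z(g, n) = g + n (z(g, n) = (g + n) + 0 = g + n)
Q = 1/105239 ≈ 9.5022e-6
1/(Q + z(-330, 875)) = 1/(1/105239 + (-330 + 875)) = 1/(1/105239 + 545) = 1/(57355256/105239) = 105239/57355256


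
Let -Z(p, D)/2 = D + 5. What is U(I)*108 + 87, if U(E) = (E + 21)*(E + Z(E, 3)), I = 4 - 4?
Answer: -36201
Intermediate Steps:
Z(p, D) = -10 - 2*D (Z(p, D) = -2*(D + 5) = -2*(5 + D) = -10 - 2*D)
I = 0
U(E) = (-16 + E)*(21 + E) (U(E) = (E + 21)*(E + (-10 - 2*3)) = (21 + E)*(E + (-10 - 6)) = (21 + E)*(E - 16) = (21 + E)*(-16 + E) = (-16 + E)*(21 + E))
U(I)*108 + 87 = (-336 + 0**2 + 5*0)*108 + 87 = (-336 + 0 + 0)*108 + 87 = -336*108 + 87 = -36288 + 87 = -36201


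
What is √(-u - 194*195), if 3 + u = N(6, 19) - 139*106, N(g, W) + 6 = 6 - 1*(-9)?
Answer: I*√23102 ≈ 151.99*I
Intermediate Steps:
N(g, W) = 9 (N(g, W) = -6 + (6 - 1*(-9)) = -6 + (6 + 9) = -6 + 15 = 9)
u = -14728 (u = -3 + (9 - 139*106) = -3 + (9 - 14734) = -3 - 14725 = -14728)
√(-u - 194*195) = √(-1*(-14728) - 194*195) = √(14728 - 37830) = √(-23102) = I*√23102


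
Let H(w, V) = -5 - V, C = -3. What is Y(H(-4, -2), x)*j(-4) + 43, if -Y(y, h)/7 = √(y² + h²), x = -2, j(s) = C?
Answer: 43 + 21*√13 ≈ 118.72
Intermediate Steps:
j(s) = -3
Y(y, h) = -7*√(h² + y²) (Y(y, h) = -7*√(y² + h²) = -7*√(h² + y²))
Y(H(-4, -2), x)*j(-4) + 43 = -7*√((-2)² + (-5 - 1*(-2))²)*(-3) + 43 = -7*√(4 + (-5 + 2)²)*(-3) + 43 = -7*√(4 + (-3)²)*(-3) + 43 = -7*√(4 + 9)*(-3) + 43 = -7*√13*(-3) + 43 = 21*√13 + 43 = 43 + 21*√13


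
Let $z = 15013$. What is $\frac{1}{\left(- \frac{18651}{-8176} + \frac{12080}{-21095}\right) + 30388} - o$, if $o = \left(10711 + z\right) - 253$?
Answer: $- \frac{26700717900328631}{1048279138425} \approx -25471.0$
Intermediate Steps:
$o = 25471$ ($o = \left(10711 + 15013\right) - 253 = 25724 - 253 = 25471$)
$\frac{1}{\left(- \frac{18651}{-8176} + \frac{12080}{-21095}\right) + 30388} - o = \frac{1}{\left(- \frac{18651}{-8176} + \frac{12080}{-21095}\right) + 30388} - 25471 = \frac{1}{\left(\left(-18651\right) \left(- \frac{1}{8176}\right) + 12080 \left(- \frac{1}{21095}\right)\right) + 30388} - 25471 = \frac{1}{\left(\frac{18651}{8176} - \frac{2416}{4219}\right) + 30388} - 25471 = \frac{1}{\frac{58935353}{34494544} + 30388} - 25471 = \frac{1}{\frac{1048279138425}{34494544}} - 25471 = \frac{34494544}{1048279138425} - 25471 = - \frac{26700717900328631}{1048279138425}$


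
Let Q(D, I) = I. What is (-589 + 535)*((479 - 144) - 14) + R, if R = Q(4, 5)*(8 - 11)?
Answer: -17349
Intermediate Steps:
R = -15 (R = 5*(8 - 11) = 5*(-3) = -15)
(-589 + 535)*((479 - 144) - 14) + R = (-589 + 535)*((479 - 144) - 14) - 15 = -54*(335 - 14) - 15 = -54*321 - 15 = -17334 - 15 = -17349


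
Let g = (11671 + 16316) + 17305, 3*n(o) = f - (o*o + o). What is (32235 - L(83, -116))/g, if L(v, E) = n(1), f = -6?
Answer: 96713/135876 ≈ 0.71177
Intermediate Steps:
n(o) = -2 - o/3 - o²/3 (n(o) = (-6 - (o*o + o))/3 = (-6 - (o² + o))/3 = (-6 - (o + o²))/3 = (-6 + (-o - o²))/3 = (-6 - o - o²)/3 = -2 - o/3 - o²/3)
L(v, E) = -8/3 (L(v, E) = -2 - ⅓*1 - ⅓*1² = -2 - ⅓ - ⅓*1 = -2 - ⅓ - ⅓ = -8/3)
g = 45292 (g = 27987 + 17305 = 45292)
(32235 - L(83, -116))/g = (32235 - 1*(-8/3))/45292 = (32235 + 8/3)*(1/45292) = (96713/3)*(1/45292) = 96713/135876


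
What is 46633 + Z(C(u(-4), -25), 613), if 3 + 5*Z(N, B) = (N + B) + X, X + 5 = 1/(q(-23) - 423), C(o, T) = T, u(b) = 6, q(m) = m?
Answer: 104250269/2230 ≈ 46749.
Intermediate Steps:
X = -2231/446 (X = -5 + 1/(-23 - 423) = -5 + 1/(-446) = -5 - 1/446 = -2231/446 ≈ -5.0022)
Z(N, B) = -3569/2230 + B/5 + N/5 (Z(N, B) = -3/5 + ((N + B) - 2231/446)/5 = -3/5 + ((B + N) - 2231/446)/5 = -3/5 + (-2231/446 + B + N)/5 = -3/5 + (-2231/2230 + B/5 + N/5) = -3569/2230 + B/5 + N/5)
46633 + Z(C(u(-4), -25), 613) = 46633 + (-3569/2230 + (1/5)*613 + (1/5)*(-25)) = 46633 + (-3569/2230 + 613/5 - 5) = 46633 + 258679/2230 = 104250269/2230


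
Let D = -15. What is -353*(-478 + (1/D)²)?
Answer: 37964797/225 ≈ 1.6873e+5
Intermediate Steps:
-353*(-478 + (1/D)²) = -353*(-478 + (1/(-15))²) = -353*(-478 + (-1/15)²) = -353*(-478 + 1/225) = -353*(-107549/225) = 37964797/225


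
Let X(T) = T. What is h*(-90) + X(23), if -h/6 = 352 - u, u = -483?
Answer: 450923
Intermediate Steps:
h = -5010 (h = -6*(352 - 1*(-483)) = -6*(352 + 483) = -6*835 = -5010)
h*(-90) + X(23) = -5010*(-90) + 23 = 450900 + 23 = 450923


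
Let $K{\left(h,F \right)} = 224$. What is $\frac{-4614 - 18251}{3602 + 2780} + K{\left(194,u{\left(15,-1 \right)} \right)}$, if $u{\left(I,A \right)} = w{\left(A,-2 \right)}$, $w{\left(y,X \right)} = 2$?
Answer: $\frac{1406703}{6382} \approx 220.42$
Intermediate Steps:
$u{\left(I,A \right)} = 2$
$\frac{-4614 - 18251}{3602 + 2780} + K{\left(194,u{\left(15,-1 \right)} \right)} = \frac{-4614 - 18251}{3602 + 2780} + 224 = - \frac{22865}{6382} + 224 = \frac{1406703}{6382}$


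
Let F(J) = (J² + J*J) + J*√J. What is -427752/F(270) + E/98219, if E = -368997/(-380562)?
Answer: -45551680249301/15512043917370 + 914*√30/56025 ≈ -2.8472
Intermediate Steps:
E = 122999/126854 (E = -368997*(-1/380562) = 122999/126854 ≈ 0.96961)
F(J) = J^(3/2) + 2*J² (F(J) = (J² + J²) + J^(3/2) = 2*J² + J^(3/2) = J^(3/2) + 2*J²)
-427752/F(270) + E/98219 = -427752/(270^(3/2) + 2*270²) + (122999/126854)/98219 = -427752/(810*√30 + 2*72900) + (122999/126854)*(1/98219) = -427752/(810*√30 + 145800) + 122999/12459473026 = -427752/(145800 + 810*√30) + 122999/12459473026 = 122999/12459473026 - 427752/(145800 + 810*√30)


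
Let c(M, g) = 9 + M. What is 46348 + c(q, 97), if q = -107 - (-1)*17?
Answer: 46267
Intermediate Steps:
q = -90 (q = -107 - 1*(-17) = -107 + 17 = -90)
46348 + c(q, 97) = 46348 + (9 - 90) = 46348 - 81 = 46267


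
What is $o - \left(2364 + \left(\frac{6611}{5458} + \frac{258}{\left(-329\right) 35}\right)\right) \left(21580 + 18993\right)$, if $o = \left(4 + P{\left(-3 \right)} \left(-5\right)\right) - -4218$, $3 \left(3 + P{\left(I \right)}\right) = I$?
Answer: $- \frac{6030887374995173}{62848870} \approx -9.5959 \cdot 10^{7}$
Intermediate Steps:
$P{\left(I \right)} = -3 + \frac{I}{3}$
$o = 4242$ ($o = \left(4 + \left(-3 + \frac{1}{3} \left(-3\right)\right) \left(-5\right)\right) - -4218 = \left(4 + \left(-3 - 1\right) \left(-5\right)\right) + 4218 = \left(4 - -20\right) + 4218 = \left(4 + 20\right) + 4218 = 24 + 4218 = 4242$)
$o - \left(2364 + \left(\frac{6611}{5458} + \frac{258}{\left(-329\right) 35}\right)\right) \left(21580 + 18993\right) = 4242 - \left(2364 + \left(\frac{6611}{5458} + \frac{258}{\left(-329\right) 35}\right)\right) \left(21580 + 18993\right) = 4242 - \left(2364 + \left(6611 \cdot \frac{1}{5458} + \frac{258}{-11515}\right)\right) 40573 = 4242 - \left(2364 + \left(\frac{6611}{5458} + 258 \left(- \frac{1}{11515}\right)\right)\right) 40573 = 4242 - \left(2364 + \left(\frac{6611}{5458} - \frac{258}{11515}\right)\right) 40573 = 4242 - \left(2364 + \frac{74717501}{62848870}\right) 40573 = 4242 - \frac{148649446181}{62848870} \cdot 40573 = 4242 - \frac{6031153979901713}{62848870} = - \frac{6030887374995173}{62848870}$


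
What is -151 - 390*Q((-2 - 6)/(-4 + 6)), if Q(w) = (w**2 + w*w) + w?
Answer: -11071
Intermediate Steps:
Q(w) = w + 2*w**2 (Q(w) = (w**2 + w**2) + w = 2*w**2 + w = w + 2*w**2)
-151 - 390*Q((-2 - 6)/(-4 + 6)) = -151 - 390*(-2 - 6)/(-4 + 6)*(1 + 2*((-2 - 6)/(-4 + 6))) = -151 - 390*(-8/2)*(1 + 2*(-8/2)) = -151 - 390*(-8*1/2)*(1 + 2*(-8*1/2)) = -151 - (-1560)*(1 + 2*(-4)) = -151 - (-1560)*(1 - 8) = -151 - (-1560)*(-7) = -151 - 390*28 = -151 - 10920 = -11071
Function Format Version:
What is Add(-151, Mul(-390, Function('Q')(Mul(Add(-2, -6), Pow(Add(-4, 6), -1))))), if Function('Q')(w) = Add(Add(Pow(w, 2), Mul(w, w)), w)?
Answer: -11071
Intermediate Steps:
Function('Q')(w) = Add(w, Mul(2, Pow(w, 2))) (Function('Q')(w) = Add(Add(Pow(w, 2), Pow(w, 2)), w) = Add(Mul(2, Pow(w, 2)), w) = Add(w, Mul(2, Pow(w, 2))))
Add(-151, Mul(-390, Function('Q')(Mul(Add(-2, -6), Pow(Add(-4, 6), -1))))) = Add(-151, Mul(-390, Mul(Mul(Add(-2, -6), Pow(Add(-4, 6), -1)), Add(1, Mul(2, Mul(Add(-2, -6), Pow(Add(-4, 6), -1))))))) = Add(-151, Mul(-390, Mul(Mul(-8, Pow(2, -1)), Add(1, Mul(2, Mul(-8, Pow(2, -1))))))) = Add(-151, Mul(-390, Mul(Mul(-8, Rational(1, 2)), Add(1, Mul(2, Mul(-8, Rational(1, 2))))))) = Add(-151, Mul(-390, Mul(-4, Add(1, Mul(2, -4))))) = Add(-151, Mul(-390, Mul(-4, Add(1, -8)))) = Add(-151, Mul(-390, Mul(-4, -7))) = Add(-151, Mul(-390, 28)) = Add(-151, -10920) = -11071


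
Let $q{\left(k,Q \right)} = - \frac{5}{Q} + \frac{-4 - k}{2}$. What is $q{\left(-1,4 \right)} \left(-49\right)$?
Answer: $\frac{539}{4} \approx 134.75$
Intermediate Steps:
$q{\left(k,Q \right)} = -2 - \frac{5}{Q} - \frac{k}{2}$ ($q{\left(k,Q \right)} = - \frac{5}{Q} + \left(-4 - k\right) \frac{1}{2} = - \frac{5}{Q} - \left(2 + \frac{k}{2}\right) = -2 - \frac{5}{Q} - \frac{k}{2}$)
$q{\left(-1,4 \right)} \left(-49\right) = \left(-2 - \frac{5}{4} - - \frac{1}{2}\right) \left(-49\right) = \left(-2 - \frac{5}{4} + \frac{1}{2}\right) \left(-49\right) = \left(- \frac{11}{4}\right) \left(-49\right) = \frac{539}{4}$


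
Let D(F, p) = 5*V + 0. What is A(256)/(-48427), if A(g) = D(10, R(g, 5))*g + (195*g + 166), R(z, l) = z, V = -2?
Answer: -47526/48427 ≈ -0.98139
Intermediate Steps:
D(F, p) = -10 (D(F, p) = 5*(-2) + 0 = -10 + 0 = -10)
A(g) = 166 + 185*g (A(g) = -10*g + (195*g + 166) = -10*g + (166 + 195*g) = 166 + 185*g)
A(256)/(-48427) = (166 + 185*256)/(-48427) = (166 + 47360)*(-1/48427) = 47526*(-1/48427) = -47526/48427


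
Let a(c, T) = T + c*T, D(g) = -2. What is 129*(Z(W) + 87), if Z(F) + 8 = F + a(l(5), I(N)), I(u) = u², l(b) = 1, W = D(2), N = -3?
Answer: 12255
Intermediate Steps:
W = -2
a(c, T) = T + T*c
Z(F) = 10 + F (Z(F) = -8 + (F + (-3)²*(1 + 1)) = -8 + (F + 9*2) = -8 + (F + 18) = -8 + (18 + F) = 10 + F)
129*(Z(W) + 87) = 129*((10 - 2) + 87) = 129*(8 + 87) = 129*95 = 12255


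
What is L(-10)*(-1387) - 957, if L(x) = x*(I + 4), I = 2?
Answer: 82263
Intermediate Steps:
L(x) = 6*x (L(x) = x*(2 + 4) = x*6 = 6*x)
L(-10)*(-1387) - 957 = (6*(-10))*(-1387) - 957 = -60*(-1387) - 957 = 83220 - 957 = 82263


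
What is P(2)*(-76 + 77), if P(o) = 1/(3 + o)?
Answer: ⅕ ≈ 0.20000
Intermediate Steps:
P(2)*(-76 + 77) = (-76 + 77)/(3 + 2) = 1/5 = (⅕)*1 = ⅕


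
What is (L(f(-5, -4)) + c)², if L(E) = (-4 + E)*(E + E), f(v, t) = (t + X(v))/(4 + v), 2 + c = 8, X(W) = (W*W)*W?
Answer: 1040449536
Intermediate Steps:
X(W) = W³ (X(W) = W²*W = W³)
c = 6 (c = -2 + 8 = 6)
f(v, t) = (t + v³)/(4 + v)
L(E) = 2*E*(-4 + E) (L(E) = (-4 + E)*(2*E) = 2*E*(-4 + E))
(L(f(-5, -4)) + c)² = (2*((-4 + (-5)³)/(4 - 5))*(-4 + (-4 + (-5)³)/(4 - 5)) + 6)² = (2*((-4 - 125)/(-1))*(-4 + (-4 - 125)/(-1)) + 6)² = (2*(-1*(-129))*(-4 - 1*(-129)) + 6)² = (2*129*(-4 + 129) + 6)² = (2*129*125 + 6)² = (32250 + 6)² = 32256² = 1040449536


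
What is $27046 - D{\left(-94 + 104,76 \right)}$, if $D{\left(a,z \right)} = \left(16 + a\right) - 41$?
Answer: $27061$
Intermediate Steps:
$D{\left(a,z \right)} = -25 + a$
$27046 - D{\left(-94 + 104,76 \right)} = 27046 - \left(-25 + \left(-94 + 104\right)\right) = 27046 - \left(-25 + 10\right) = 27046 - -15 = 27046 + 15 = 27061$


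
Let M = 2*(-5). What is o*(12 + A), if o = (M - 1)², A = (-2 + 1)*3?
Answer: 1089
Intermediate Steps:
M = -10
A = -3 (A = -1*3 = -3)
o = 121 (o = (-10 - 1)² = (-11)² = 121)
o*(12 + A) = 121*(12 - 3) = 121*9 = 1089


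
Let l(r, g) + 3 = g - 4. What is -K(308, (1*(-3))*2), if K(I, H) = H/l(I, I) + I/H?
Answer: 46372/903 ≈ 51.353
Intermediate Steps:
l(r, g) = -7 + g (l(r, g) = -3 + (g - 4) = -3 + (-4 + g) = -7 + g)
K(I, H) = H/(-7 + I) + I/H
-K(308, (1*(-3))*2) = -(((1*(-3))*2)/(-7 + 308) + 308/(((1*(-3))*2))) = -(-3*2/301 + 308/((-3*2))) = -(-6*1/301 + 308/(-6)) = -(-6/301 + 308*(-⅙)) = -(-6/301 - 154/3) = -1*(-46372/903) = 46372/903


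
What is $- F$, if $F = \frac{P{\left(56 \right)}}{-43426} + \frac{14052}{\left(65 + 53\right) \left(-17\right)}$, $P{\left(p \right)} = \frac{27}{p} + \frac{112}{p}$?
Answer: $\frac{17086359673}{2439151568} \approx 7.005$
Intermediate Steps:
$P{\left(p \right)} = \frac{139}{p}$
$F = - \frac{17086359673}{2439151568}$ ($F = \frac{139 \cdot \frac{1}{56}}{-43426} + \frac{14052}{\left(65 + 53\right) \left(-17\right)} = 139 \cdot \frac{1}{56} \left(- \frac{1}{43426}\right) + \frac{14052}{118 \left(-17\right)} = \frac{139}{56} \left(- \frac{1}{43426}\right) + \frac{14052}{-2006} = - \frac{139}{2431856} + 14052 \left(- \frac{1}{2006}\right) = - \frac{139}{2431856} - \frac{7026}{1003} = - \frac{17086359673}{2439151568} \approx -7.005$)
$- F = \left(-1\right) \left(- \frac{17086359673}{2439151568}\right) = \frac{17086359673}{2439151568}$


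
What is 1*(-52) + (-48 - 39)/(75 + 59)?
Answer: -7055/134 ≈ -52.649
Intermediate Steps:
1*(-52) + (-48 - 39)/(75 + 59) = -52 - 87/134 = -7055/134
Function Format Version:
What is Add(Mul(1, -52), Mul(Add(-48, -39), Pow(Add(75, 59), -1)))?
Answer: Rational(-7055, 134) ≈ -52.649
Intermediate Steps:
Add(Mul(1, -52), Mul(Add(-48, -39), Pow(Add(75, 59), -1))) = Add(-52, Mul(-87, Pow(134, -1))) = Add(-52, Mul(-87, Rational(1, 134))) = Add(-52, Rational(-87, 134)) = Rational(-7055, 134)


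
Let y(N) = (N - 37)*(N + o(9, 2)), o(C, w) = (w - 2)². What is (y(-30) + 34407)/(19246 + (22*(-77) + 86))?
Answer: 36417/17638 ≈ 2.0647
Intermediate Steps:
o(C, w) = (-2 + w)²
y(N) = N*(-37 + N) (y(N) = (N - 37)*(N + (-2 + 2)²) = (-37 + N)*(N + 0²) = (-37 + N)*(N + 0) = (-37 + N)*N = N*(-37 + N))
(y(-30) + 34407)/(19246 + (22*(-77) + 86)) = (-30*(-37 - 30) + 34407)/(19246 + (22*(-77) + 86)) = (-30*(-67) + 34407)/(19246 + (-1694 + 86)) = (2010 + 34407)/(19246 - 1608) = 36417/17638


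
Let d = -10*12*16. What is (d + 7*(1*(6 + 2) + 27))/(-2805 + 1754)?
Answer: 1675/1051 ≈ 1.5937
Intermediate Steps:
d = -1920 (d = -120*16 = -1920)
(d + 7*(1*(6 + 2) + 27))/(-2805 + 1754) = (-1920 + 7*(1*(6 + 2) + 27))/(-2805 + 1754) = (-1920 + 7*(1*8 + 27))/(-1051) = (-1920 + 7*(8 + 27))*(-1/1051) = (-1920 + 7*35)*(-1/1051) = (-1920 + 245)*(-1/1051) = -1675*(-1/1051) = 1675/1051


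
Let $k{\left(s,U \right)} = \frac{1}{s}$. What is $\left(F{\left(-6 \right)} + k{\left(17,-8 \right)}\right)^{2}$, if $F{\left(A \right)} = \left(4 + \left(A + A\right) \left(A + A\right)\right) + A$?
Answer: $\frac{5832225}{289} \approx 20181.0$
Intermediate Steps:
$F{\left(A \right)} = 4 + A + 4 A^{2}$ ($F{\left(A \right)} = \left(4 + 2 A 2 A\right) + A = \left(4 + 4 A^{2}\right) + A = 4 + A + 4 A^{2}$)
$\left(F{\left(-6 \right)} + k{\left(17,-8 \right)}\right)^{2} = \left(\left(4 - 6 + 4 \left(-6\right)^{2}\right) + \frac{1}{17}\right)^{2} = \left(\left(4 - 6 + 4 \cdot 36\right) + \frac{1}{17}\right)^{2} = \left(\left(4 - 6 + 144\right) + \frac{1}{17}\right)^{2} = \left(142 + \frac{1}{17}\right)^{2} = \left(\frac{2415}{17}\right)^{2} = \frac{5832225}{289}$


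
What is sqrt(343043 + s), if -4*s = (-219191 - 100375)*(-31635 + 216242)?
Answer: sqrt(58995492734)/2 ≈ 1.2145e+5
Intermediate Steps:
s = 29497060281/2 (s = -(-219191 - 100375)*(-31635 + 216242)/4 = -(-159783)*184607/2 = -1/4*(-58994120562) = 29497060281/2 ≈ 1.4749e+10)
sqrt(343043 + s) = sqrt(343043 + 29497060281/2) = sqrt(29497746367/2) = sqrt(58995492734)/2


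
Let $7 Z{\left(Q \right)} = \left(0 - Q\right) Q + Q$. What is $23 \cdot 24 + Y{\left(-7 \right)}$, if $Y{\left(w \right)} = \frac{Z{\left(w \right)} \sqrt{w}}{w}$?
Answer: $552 + \frac{8 i \sqrt{7}}{7} \approx 552.0 + 3.0237 i$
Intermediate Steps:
$Z{\left(Q \right)} = - \frac{Q^{2}}{7} + \frac{Q}{7}$ ($Z{\left(Q \right)} = \frac{\left(0 - Q\right) Q + Q}{7} = \frac{- Q Q + Q}{7} = \frac{- Q^{2} + Q}{7} = \frac{Q - Q^{2}}{7} = - \frac{Q^{2}}{7} + \frac{Q}{7}$)
$Y{\left(w \right)} = \frac{\sqrt{w} \left(1 - w\right)}{7}$ ($Y{\left(w \right)} = \frac{\frac{w \left(1 - w\right)}{7} \sqrt{w}}{w} = \frac{\frac{1}{7} w^{\frac{3}{2}} \left(1 - w\right)}{w} = \frac{\sqrt{w} \left(1 - w\right)}{7}$)
$23 \cdot 24 + Y{\left(-7 \right)} = 23 \cdot 24 + \frac{\sqrt{-7} \left(1 - -7\right)}{7} = 552 + \frac{i \sqrt{7} \left(1 + 7\right)}{7} = 552 + \frac{1}{7} i \sqrt{7} \cdot 8 = 552 + \frac{8 i \sqrt{7}}{7}$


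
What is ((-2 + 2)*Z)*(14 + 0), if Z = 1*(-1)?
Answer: 0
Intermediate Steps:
Z = -1
((-2 + 2)*Z)*(14 + 0) = ((-2 + 2)*(-1))*(14 + 0) = (0*(-1))*14 = 0*14 = 0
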